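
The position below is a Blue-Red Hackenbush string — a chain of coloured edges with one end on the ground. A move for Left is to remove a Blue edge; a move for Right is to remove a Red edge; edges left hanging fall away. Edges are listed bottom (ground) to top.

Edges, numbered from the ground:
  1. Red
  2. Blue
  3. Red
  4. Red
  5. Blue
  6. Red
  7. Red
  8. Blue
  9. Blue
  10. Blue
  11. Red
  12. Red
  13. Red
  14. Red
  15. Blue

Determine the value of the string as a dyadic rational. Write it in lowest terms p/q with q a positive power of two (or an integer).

1 of 15 · R · max L −∞ · min R 0 ⇒ -1
2 of 15 · RB · max L -1 · min R 0 ⇒ -1/2
3 of 15 · RBR · max L -1 · min R -1/2 ⇒ -3/4
4 of 15 · RBRR · max L -1 · min R -3/4 ⇒ -7/8
5 of 15 · RBRRB · max L -7/8 · min R -3/4 ⇒ -13/16
6 of 15 · RBRRBR · max L -7/8 · min R -13/16 ⇒ -27/32
7 of 15 · RBRRBRR · max L -7/8 · min R -27/32 ⇒ -55/64
8 of 15 · RBRRBRRB · max L -55/64 · min R -27/32 ⇒ -109/128
9 of 15 · RBRRBRRBB · max L -109/128 · min R -27/32 ⇒ -217/256
10 of 15 · RBRRBRRBBB · max L -217/256 · min R -27/32 ⇒ -433/512
11 of 15 · RBRRBRRBBBR · max L -217/256 · min R -433/512 ⇒ -867/1024
12 of 15 · RBRRBRRBBBRR · max L -217/256 · min R -867/1024 ⇒ -1735/2048
13 of 15 · RBRRBRRBBBRRR · max L -217/256 · min R -1735/2048 ⇒ -3471/4096
14 of 15 · RBRRBRRBBBRRRR · max L -217/256 · min R -3471/4096 ⇒ -6943/8192
15 of 15 · RBRRBRRBBBRRRRB · max L -6943/8192 · min R -3471/4096 ⇒ -13885/16384

-13885/16384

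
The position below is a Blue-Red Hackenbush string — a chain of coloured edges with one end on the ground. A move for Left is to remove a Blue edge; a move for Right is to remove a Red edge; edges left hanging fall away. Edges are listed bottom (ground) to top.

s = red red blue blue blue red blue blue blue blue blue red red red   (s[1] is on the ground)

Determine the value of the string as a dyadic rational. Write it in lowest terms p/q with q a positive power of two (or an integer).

-4623/4096

r: Left {  }, Right { 0 } => simplest -1
rr: Left {  }, Right { -1, 0 } => simplest -2
rrb: Left { -2 }, Right { -1, 0 } => simplest -3/2
rrbb: Left { -2, -3/2 }, Right { -1, 0 } => simplest -5/4
rrbbb: Left { -2, -3/2, -5/4 }, Right { -1, 0 } => simplest -9/8
rrbbbr: Left { -2, -3/2, -5/4 }, Right { -9/8, -1, 0 } => simplest -19/16
rrbbbrb: Left { -2, -3/2, -5/4, -19/16 }, Right { -9/8, -1, 0 } => simplest -37/32
rrbbbrbb: Left { -2, -3/2, -5/4, -19/16, -37/32 }, Right { -9/8, -1, 0 } => simplest -73/64
rrbbbrbbb: Left { -2, -3/2, -5/4, -19/16, -37/32, -73/64 }, Right { -9/8, -1, 0 } => simplest -145/128
rrbbbrbbbb: Left { -2, -3/2, -5/4, -19/16, -37/32, -73/64, -145/128 }, Right { -9/8, -1, 0 } => simplest -289/256
rrbbbrbbbbb: Left { -2, -3/2, -5/4, -19/16, -37/32, -73/64, -145/128, -289/256 }, Right { -9/8, -1, 0 } => simplest -577/512
rrbbbrbbbbbr: Left { -2, -3/2, -5/4, -19/16, -37/32, -73/64, -145/128, -289/256 }, Right { -577/512, -9/8, -1, 0 } => simplest -1155/1024
rrbbbrbbbbbrr: Left { -2, -3/2, -5/4, -19/16, -37/32, -73/64, -145/128, -289/256 }, Right { -1155/1024, -577/512, -9/8, -1, 0 } => simplest -2311/2048
rrbbbrbbbbbrrr: Left { -2, -3/2, -5/4, -19/16, -37/32, -73/64, -145/128, -289/256 }, Right { -2311/2048, -1155/1024, -577/512, -9/8, -1, 0 } => simplest -4623/4096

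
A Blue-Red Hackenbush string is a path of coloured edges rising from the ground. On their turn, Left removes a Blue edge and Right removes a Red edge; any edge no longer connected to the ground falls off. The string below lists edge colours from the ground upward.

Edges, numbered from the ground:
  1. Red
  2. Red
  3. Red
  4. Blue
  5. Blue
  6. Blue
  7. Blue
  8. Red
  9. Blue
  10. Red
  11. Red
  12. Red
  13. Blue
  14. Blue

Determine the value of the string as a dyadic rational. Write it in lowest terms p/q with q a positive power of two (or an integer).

-4281/2048

Recurse on prefixes of the 14-edge string Red Red Red Blue Blue Blue Blue Red Blue Red Red Red Blue Blue:
g_1 [R]  L=[∅]  R=[0]  so -1
g_2 [RR]  L=[∅]  R=[-1 0]  so -2
g_3 [RRR]  L=[∅]  R=[-2 -1 0]  so -3
g_4 [RRRB]  L=[-3]  R=[-2 -1 0]  so -5/2
g_5 [RRRBB]  L=[-3 -5/2]  R=[-2 -1 0]  so -9/4
g_6 [RRRBBB]  L=[-3 -5/2 -9/4]  R=[-2 -1 0]  so -17/8
g_7 [RRRBBBB]  L=[-3 -5/2 -9/4 -17/8]  R=[-2 -1 0]  so -33/16
g_8 [RRRBBBBR]  L=[-3 -5/2 -9/4 -17/8]  R=[-33/16 -2 -1 0]  so -67/32
g_9 [RRRBBBBRB]  L=[-3 -5/2 -9/4 -17/8 -67/32]  R=[-33/16 -2 -1 0]  so -133/64
g_10 [RRRBBBBRBR]  L=[-3 -5/2 -9/4 -17/8 -67/32]  R=[-133/64 -33/16 -2 -1 0]  so -267/128
g_11 [RRRBBBBRBRR]  L=[-3 -5/2 -9/4 -17/8 -67/32]  R=[-267/128 -133/64 -33/16 -2 -1 0]  so -535/256
g_12 [RRRBBBBRBRRR]  L=[-3 -5/2 -9/4 -17/8 -67/32]  R=[-535/256 -267/128 -133/64 -33/16 -2 -1 0]  so -1071/512
g_13 [RRRBBBBRBRRRB]  L=[-3 -5/2 -9/4 -17/8 -67/32 -1071/512]  R=[-535/256 -267/128 -133/64 -33/16 -2 -1 0]  so -2141/1024
g_14 [RRRBBBBRBRRRBB]  L=[-3 -5/2 -9/4 -17/8 -67/32 -1071/512 -2141/1024]  R=[-535/256 -267/128 -133/64 -33/16 -2 -1 0]  so -4281/2048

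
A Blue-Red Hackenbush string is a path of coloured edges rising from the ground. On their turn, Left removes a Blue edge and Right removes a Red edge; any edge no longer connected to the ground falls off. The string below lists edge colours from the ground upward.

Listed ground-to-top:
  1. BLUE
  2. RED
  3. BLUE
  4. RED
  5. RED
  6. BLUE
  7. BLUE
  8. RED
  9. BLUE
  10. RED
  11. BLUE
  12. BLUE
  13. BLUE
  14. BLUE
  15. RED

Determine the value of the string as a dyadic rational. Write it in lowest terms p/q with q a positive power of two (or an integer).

9917/16384

Recurse on prefixes of the 15-edge string BLUE RED BLUE RED RED BLUE BLUE RED BLUE RED BLUE BLUE BLUE BLUE RED:
step 1: add BLUE to get B; options L={ 0 } R={ (no moves) } → 1
step 2: add RED to get BR; options L={ 0 } R={ 1 } → 1/2
step 3: add BLUE to get BRB; options L={ 0 1/2 } R={ 1 } → 3/4
step 4: add RED to get BRBR; options L={ 0 1/2 } R={ 3/4 1 } → 5/8
step 5: add RED to get BRBRR; options L={ 0 1/2 } R={ 5/8 3/4 1 } → 9/16
step 6: add BLUE to get BRBRRB; options L={ 0 1/2 9/16 } R={ 5/8 3/4 1 } → 19/32
step 7: add BLUE to get BRBRRBB; options L={ 0 1/2 9/16 19/32 } R={ 5/8 3/4 1 } → 39/64
step 8: add RED to get BRBRRBBR; options L={ 0 1/2 9/16 19/32 } R={ 39/64 5/8 3/4 1 } → 77/128
step 9: add BLUE to get BRBRRBBRB; options L={ 0 1/2 9/16 19/32 77/128 } R={ 39/64 5/8 3/4 1 } → 155/256
step 10: add RED to get BRBRRBBRBR; options L={ 0 1/2 9/16 19/32 77/128 } R={ 155/256 39/64 5/8 3/4 1 } → 309/512
step 11: add BLUE to get BRBRRBBRBRB; options L={ 0 1/2 9/16 19/32 77/128 309/512 } R={ 155/256 39/64 5/8 3/4 1 } → 619/1024
step 12: add BLUE to get BRBRRBBRBRBB; options L={ 0 1/2 9/16 19/32 77/128 309/512 619/1024 } R={ 155/256 39/64 5/8 3/4 1 } → 1239/2048
step 13: add BLUE to get BRBRRBBRBRBBB; options L={ 0 1/2 9/16 19/32 77/128 309/512 619/1024 1239/2048 } R={ 155/256 39/64 5/8 3/4 1 } → 2479/4096
step 14: add BLUE to get BRBRRBBRBRBBBB; options L={ 0 1/2 9/16 19/32 77/128 309/512 619/1024 1239/2048 2479/4096 } R={ 155/256 39/64 5/8 3/4 1 } → 4959/8192
step 15: add RED to get BRBRRBBRBRBBBBR; options L={ 0 1/2 9/16 19/32 77/128 309/512 619/1024 1239/2048 2479/4096 } R={ 4959/8192 155/256 39/64 5/8 3/4 1 } → 9917/16384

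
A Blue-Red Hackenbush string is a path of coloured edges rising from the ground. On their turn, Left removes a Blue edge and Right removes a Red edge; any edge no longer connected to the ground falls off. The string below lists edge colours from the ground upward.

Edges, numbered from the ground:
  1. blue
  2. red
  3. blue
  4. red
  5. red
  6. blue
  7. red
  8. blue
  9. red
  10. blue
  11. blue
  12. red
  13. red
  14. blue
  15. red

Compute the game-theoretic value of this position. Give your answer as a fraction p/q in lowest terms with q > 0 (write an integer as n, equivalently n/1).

Build v(s[:k]) for k = 1..15, string s = blue red blue red red blue red blue red blue blue red red blue red.
edge 1 of 15 (blue): { 0 |  } -> 1
edge 2 of 15 (red): { 0 | 1 } -> 1/2
edge 3 of 15 (blue): { 0, 1/2 | 1 } -> 3/4
edge 4 of 15 (red): { 0, 1/2 | 3/4, 1 } -> 5/8
edge 5 of 15 (red): { 0, 1/2 | 5/8, 3/4, 1 } -> 9/16
edge 6 of 15 (blue): { 0, 1/2, 9/16 | 5/8, 3/4, 1 } -> 19/32
edge 7 of 15 (red): { 0, 1/2, 9/16 | 19/32, 5/8, 3/4, 1 } -> 37/64
edge 8 of 15 (blue): { 0, 1/2, 9/16, 37/64 | 19/32, 5/8, 3/4, 1 } -> 75/128
edge 9 of 15 (red): { 0, 1/2, 9/16, 37/64 | 75/128, 19/32, 5/8, 3/4, 1 } -> 149/256
edge 10 of 15 (blue): { 0, 1/2, 9/16, 37/64, 149/256 | 75/128, 19/32, 5/8, 3/4, 1 } -> 299/512
edge 11 of 15 (blue): { 0, 1/2, 9/16, 37/64, 149/256, 299/512 | 75/128, 19/32, 5/8, 3/4, 1 } -> 599/1024
edge 12 of 15 (red): { 0, 1/2, 9/16, 37/64, 149/256, 299/512 | 599/1024, 75/128, 19/32, 5/8, 3/4, 1 } -> 1197/2048
edge 13 of 15 (red): { 0, 1/2, 9/16, 37/64, 149/256, 299/512 | 1197/2048, 599/1024, 75/128, 19/32, 5/8, 3/4, 1 } -> 2393/4096
edge 14 of 15 (blue): { 0, 1/2, 9/16, 37/64, 149/256, 299/512, 2393/4096 | 1197/2048, 599/1024, 75/128, 19/32, 5/8, 3/4, 1 } -> 4787/8192
edge 15 of 15 (red): { 0, 1/2, 9/16, 37/64, 149/256, 299/512, 2393/4096 | 4787/8192, 1197/2048, 599/1024, 75/128, 19/32, 5/8, 3/4, 1 } -> 9573/16384

9573/16384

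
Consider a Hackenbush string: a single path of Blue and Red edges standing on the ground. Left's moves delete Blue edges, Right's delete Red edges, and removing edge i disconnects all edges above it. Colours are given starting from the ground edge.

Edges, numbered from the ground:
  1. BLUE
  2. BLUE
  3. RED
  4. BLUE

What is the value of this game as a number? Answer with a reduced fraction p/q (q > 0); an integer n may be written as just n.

G(B) = { 0 | — } ⇒ 1
G(BB) = { 0; 1 | — } ⇒ 2
G(BBR) = { 0; 1 | 2 } ⇒ 3/2
G(BBRB) = { 0; 1; 3/2 | 2 } ⇒ 7/4

7/4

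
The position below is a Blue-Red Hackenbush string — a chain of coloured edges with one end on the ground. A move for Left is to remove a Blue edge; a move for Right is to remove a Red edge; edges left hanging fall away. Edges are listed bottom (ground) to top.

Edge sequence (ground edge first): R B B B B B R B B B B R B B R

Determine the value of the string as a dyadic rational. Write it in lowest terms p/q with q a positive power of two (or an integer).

-531/16384

edge 1 of 15 (R): { — | 0 } gives -1
edge 2 of 15 (B): { -1 | 0 } gives -1/2
edge 3 of 15 (B): { -1,-1/2 | 0 } gives -1/4
edge 4 of 15 (B): { -1,-1/2,-1/4 | 0 } gives -1/8
edge 5 of 15 (B): { -1,-1/2,-1/4,-1/8 | 0 } gives -1/16
edge 6 of 15 (B): { -1,-1/2,-1/4,-1/8,-1/16 | 0 } gives -1/32
edge 7 of 15 (R): { -1,-1/2,-1/4,-1/8,-1/16 | -1/32,0 } gives -3/64
edge 8 of 15 (B): { -1,-1/2,-1/4,-1/8,-1/16,-3/64 | -1/32,0 } gives -5/128
edge 9 of 15 (B): { -1,-1/2,-1/4,-1/8,-1/16,-3/64,-5/128 | -1/32,0 } gives -9/256
edge 10 of 15 (B): { -1,-1/2,-1/4,-1/8,-1/16,-3/64,-5/128,-9/256 | -1/32,0 } gives -17/512
edge 11 of 15 (B): { -1,-1/2,-1/4,-1/8,-1/16,-3/64,-5/128,-9/256,-17/512 | -1/32,0 } gives -33/1024
edge 12 of 15 (R): { -1,-1/2,-1/4,-1/8,-1/16,-3/64,-5/128,-9/256,-17/512 | -33/1024,-1/32,0 } gives -67/2048
edge 13 of 15 (B): { -1,-1/2,-1/4,-1/8,-1/16,-3/64,-5/128,-9/256,-17/512,-67/2048 | -33/1024,-1/32,0 } gives -133/4096
edge 14 of 15 (B): { -1,-1/2,-1/4,-1/8,-1/16,-3/64,-5/128,-9/256,-17/512,-67/2048,-133/4096 | -33/1024,-1/32,0 } gives -265/8192
edge 15 of 15 (R): { -1,-1/2,-1/4,-1/8,-1/16,-3/64,-5/128,-9/256,-17/512,-67/2048,-133/4096 | -265/8192,-33/1024,-1/32,0 } gives -531/16384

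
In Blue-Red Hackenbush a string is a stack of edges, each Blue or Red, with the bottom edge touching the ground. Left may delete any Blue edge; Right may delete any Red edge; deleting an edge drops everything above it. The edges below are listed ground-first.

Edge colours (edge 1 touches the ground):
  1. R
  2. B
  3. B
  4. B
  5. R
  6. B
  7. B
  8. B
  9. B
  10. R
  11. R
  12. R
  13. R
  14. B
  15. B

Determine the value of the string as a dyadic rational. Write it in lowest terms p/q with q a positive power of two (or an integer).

val_1 [R]  L=[]  R=[0]  gives -1
val_2 [RB]  L=[-1]  R=[0]  gives -1/2
val_3 [RBB]  L=[-1, -1/2]  R=[0]  gives -1/4
val_4 [RBBB]  L=[-1, -1/2, -1/4]  R=[0]  gives -1/8
val_5 [RBBBR]  L=[-1, -1/2, -1/4]  R=[-1/8, 0]  gives -3/16
val_6 [RBBBRB]  L=[-1, -1/2, -1/4, -3/16]  R=[-1/8, 0]  gives -5/32
val_7 [RBBBRBB]  L=[-1, -1/2, -1/4, -3/16, -5/32]  R=[-1/8, 0]  gives -9/64
val_8 [RBBBRBBB]  L=[-1, -1/2, -1/4, -3/16, -5/32, -9/64]  R=[-1/8, 0]  gives -17/128
val_9 [RBBBRBBBB]  L=[-1, -1/2, -1/4, -3/16, -5/32, -9/64, -17/128]  R=[-1/8, 0]  gives -33/256
val_10 [RBBBRBBBBR]  L=[-1, -1/2, -1/4, -3/16, -5/32, -9/64, -17/128]  R=[-33/256, -1/8, 0]  gives -67/512
val_11 [RBBBRBBBBRR]  L=[-1, -1/2, -1/4, -3/16, -5/32, -9/64, -17/128]  R=[-67/512, -33/256, -1/8, 0]  gives -135/1024
val_12 [RBBBRBBBBRRR]  L=[-1, -1/2, -1/4, -3/16, -5/32, -9/64, -17/128]  R=[-135/1024, -67/512, -33/256, -1/8, 0]  gives -271/2048
val_13 [RBBBRBBBBRRRR]  L=[-1, -1/2, -1/4, -3/16, -5/32, -9/64, -17/128]  R=[-271/2048, -135/1024, -67/512, -33/256, -1/8, 0]  gives -543/4096
val_14 [RBBBRBBBBRRRRB]  L=[-1, -1/2, -1/4, -3/16, -5/32, -9/64, -17/128, -543/4096]  R=[-271/2048, -135/1024, -67/512, -33/256, -1/8, 0]  gives -1085/8192
val_15 [RBBBRBBBBRRRRBB]  L=[-1, -1/2, -1/4, -3/16, -5/32, -9/64, -17/128, -543/4096, -1085/8192]  R=[-271/2048, -135/1024, -67/512, -33/256, -1/8, 0]  gives -2169/16384

-2169/16384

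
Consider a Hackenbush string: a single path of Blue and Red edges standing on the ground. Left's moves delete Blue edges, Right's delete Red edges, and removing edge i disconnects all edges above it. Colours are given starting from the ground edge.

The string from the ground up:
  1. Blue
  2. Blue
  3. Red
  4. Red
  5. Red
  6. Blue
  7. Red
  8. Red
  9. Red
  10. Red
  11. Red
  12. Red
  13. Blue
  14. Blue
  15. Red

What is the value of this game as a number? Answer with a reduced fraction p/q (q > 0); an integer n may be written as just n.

9229/8192

Prefix values for Blue Blue Red Red Red Blue Red Red Red Red Red Red Blue Blue Red via {L|R} + simplicity:
edge 1 of 15 (Blue): { 0 | — } => 1
edge 2 of 15 (Blue): { 0,1 | — } => 2
edge 3 of 15 (Red): { 0,1 | 2 } => 3/2
edge 4 of 15 (Red): { 0,1 | 3/2,2 } => 5/4
edge 5 of 15 (Red): { 0,1 | 5/4,3/2,2 } => 9/8
edge 6 of 15 (Blue): { 0,1,9/8 | 5/4,3/2,2 } => 19/16
edge 7 of 15 (Red): { 0,1,9/8 | 19/16,5/4,3/2,2 } => 37/32
edge 8 of 15 (Red): { 0,1,9/8 | 37/32,19/16,5/4,3/2,2 } => 73/64
edge 9 of 15 (Red): { 0,1,9/8 | 73/64,37/32,19/16,5/4,3/2,2 } => 145/128
edge 10 of 15 (Red): { 0,1,9/8 | 145/128,73/64,37/32,19/16,5/4,3/2,2 } => 289/256
edge 11 of 15 (Red): { 0,1,9/8 | 289/256,145/128,73/64,37/32,19/16,5/4,3/2,2 } => 577/512
edge 12 of 15 (Red): { 0,1,9/8 | 577/512,289/256,145/128,73/64,37/32,19/16,5/4,3/2,2 } => 1153/1024
edge 13 of 15 (Blue): { 0,1,9/8,1153/1024 | 577/512,289/256,145/128,73/64,37/32,19/16,5/4,3/2,2 } => 2307/2048
edge 14 of 15 (Blue): { 0,1,9/8,1153/1024,2307/2048 | 577/512,289/256,145/128,73/64,37/32,19/16,5/4,3/2,2 } => 4615/4096
edge 15 of 15 (Red): { 0,1,9/8,1153/1024,2307/2048 | 4615/4096,577/512,289/256,145/128,73/64,37/32,19/16,5/4,3/2,2 } => 9229/8192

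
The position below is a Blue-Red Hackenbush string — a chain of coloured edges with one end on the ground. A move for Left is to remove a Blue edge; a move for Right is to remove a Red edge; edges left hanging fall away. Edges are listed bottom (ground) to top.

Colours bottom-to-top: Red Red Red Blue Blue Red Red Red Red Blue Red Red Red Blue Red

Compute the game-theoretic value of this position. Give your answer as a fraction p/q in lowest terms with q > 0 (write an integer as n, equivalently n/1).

-10171/4096

Recurse on prefixes of the 15-edge string Red Red Red Blue Blue Red Red Red Red Blue Red Red Red Blue Red:
edge 1 of 15 (Red): {  | 0 } gives -1
edge 2 of 15 (Red): {  | -1; 0 } gives -2
edge 3 of 15 (Red): {  | -2; -1; 0 } gives -3
edge 4 of 15 (Blue): { -3 | -2; -1; 0 } gives -5/2
edge 5 of 15 (Blue): { -3; -5/2 | -2; -1; 0 } gives -9/4
edge 6 of 15 (Red): { -3; -5/2 | -9/4; -2; -1; 0 } gives -19/8
edge 7 of 15 (Red): { -3; -5/2 | -19/8; -9/4; -2; -1; 0 } gives -39/16
edge 8 of 15 (Red): { -3; -5/2 | -39/16; -19/8; -9/4; -2; -1; 0 } gives -79/32
edge 9 of 15 (Red): { -3; -5/2 | -79/32; -39/16; -19/8; -9/4; -2; -1; 0 } gives -159/64
edge 10 of 15 (Blue): { -3; -5/2; -159/64 | -79/32; -39/16; -19/8; -9/4; -2; -1; 0 } gives -317/128
edge 11 of 15 (Red): { -3; -5/2; -159/64 | -317/128; -79/32; -39/16; -19/8; -9/4; -2; -1; 0 } gives -635/256
edge 12 of 15 (Red): { -3; -5/2; -159/64 | -635/256; -317/128; -79/32; -39/16; -19/8; -9/4; -2; -1; 0 } gives -1271/512
edge 13 of 15 (Red): { -3; -5/2; -159/64 | -1271/512; -635/256; -317/128; -79/32; -39/16; -19/8; -9/4; -2; -1; 0 } gives -2543/1024
edge 14 of 15 (Blue): { -3; -5/2; -159/64; -2543/1024 | -1271/512; -635/256; -317/128; -79/32; -39/16; -19/8; -9/4; -2; -1; 0 } gives -5085/2048
edge 15 of 15 (Red): { -3; -5/2; -159/64; -2543/1024 | -5085/2048; -1271/512; -635/256; -317/128; -79/32; -39/16; -19/8; -9/4; -2; -1; 0 } gives -10171/4096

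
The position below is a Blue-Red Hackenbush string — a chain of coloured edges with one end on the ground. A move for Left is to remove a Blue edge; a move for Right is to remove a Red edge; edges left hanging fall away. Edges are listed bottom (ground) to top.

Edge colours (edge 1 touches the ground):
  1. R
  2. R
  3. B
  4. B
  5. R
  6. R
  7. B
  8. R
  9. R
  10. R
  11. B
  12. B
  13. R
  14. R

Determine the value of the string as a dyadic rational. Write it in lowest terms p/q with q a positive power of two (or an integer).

-5863/4096

1 of 14 · R · max L −∞ · min R 0 so -1
2 of 14 · RR · max L −∞ · min R -1 so -2
3 of 14 · RRB · max L -2 · min R -1 so -3/2
4 of 14 · RRBB · max L -3/2 · min R -1 so -5/4
5 of 14 · RRBBR · max L -3/2 · min R -5/4 so -11/8
6 of 14 · RRBBRR · max L -3/2 · min R -11/8 so -23/16
7 of 14 · RRBBRRB · max L -23/16 · min R -11/8 so -45/32
8 of 14 · RRBBRRBR · max L -23/16 · min R -45/32 so -91/64
9 of 14 · RRBBRRBRR · max L -23/16 · min R -91/64 so -183/128
10 of 14 · RRBBRRBRRR · max L -23/16 · min R -183/128 so -367/256
11 of 14 · RRBBRRBRRRB · max L -367/256 · min R -183/128 so -733/512
12 of 14 · RRBBRRBRRRBB · max L -733/512 · min R -183/128 so -1465/1024
13 of 14 · RRBBRRBRRRBBR · max L -733/512 · min R -1465/1024 so -2931/2048
14 of 14 · RRBBRRBRRRBBRR · max L -733/512 · min R -2931/2048 so -5863/4096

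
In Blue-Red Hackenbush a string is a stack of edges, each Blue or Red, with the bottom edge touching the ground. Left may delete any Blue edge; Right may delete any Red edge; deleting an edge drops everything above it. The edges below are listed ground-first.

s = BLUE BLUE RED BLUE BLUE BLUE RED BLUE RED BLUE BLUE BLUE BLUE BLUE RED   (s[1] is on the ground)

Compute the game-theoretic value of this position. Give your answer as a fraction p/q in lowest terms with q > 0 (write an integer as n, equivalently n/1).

1 of 15 · B · max L 0 · min R +∞ = 1
2 of 15 · BB · max L 1 · min R +∞ = 2
3 of 15 · BBR · max L 1 · min R 2 = 3/2
4 of 15 · BBRB · max L 3/2 · min R 2 = 7/4
5 of 15 · BBRBB · max L 7/4 · min R 2 = 15/8
6 of 15 · BBRBBB · max L 15/8 · min R 2 = 31/16
7 of 15 · BBRBBBR · max L 15/8 · min R 31/16 = 61/32
8 of 15 · BBRBBBRB · max L 61/32 · min R 31/16 = 123/64
9 of 15 · BBRBBBRBR · max L 61/32 · min R 123/64 = 245/128
10 of 15 · BBRBBBRBRB · max L 245/128 · min R 123/64 = 491/256
11 of 15 · BBRBBBRBRBB · max L 491/256 · min R 123/64 = 983/512
12 of 15 · BBRBBBRBRBBB · max L 983/512 · min R 123/64 = 1967/1024
13 of 15 · BBRBBBRBRBBBB · max L 1967/1024 · min R 123/64 = 3935/2048
14 of 15 · BBRBBBRBRBBBBB · max L 3935/2048 · min R 123/64 = 7871/4096
15 of 15 · BBRBBBRBRBBBBBR · max L 3935/2048 · min R 7871/4096 = 15741/8192

15741/8192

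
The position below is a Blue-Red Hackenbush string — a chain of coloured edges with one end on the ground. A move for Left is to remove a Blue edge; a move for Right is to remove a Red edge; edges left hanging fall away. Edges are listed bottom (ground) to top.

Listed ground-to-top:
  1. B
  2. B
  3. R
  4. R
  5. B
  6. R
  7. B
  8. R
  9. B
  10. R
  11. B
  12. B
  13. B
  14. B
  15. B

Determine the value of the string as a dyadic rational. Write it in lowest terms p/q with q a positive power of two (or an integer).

Build g(s[:k]) for k = 1..15, string s = B B R R B R B R B R B B B B B.
g_1 [B]  L=[0]  R=[(no moves)]  — 1
g_2 [BB]  L=[0,1]  R=[(no moves)]  — 2
g_3 [BBR]  L=[0,1]  R=[2]  — 3/2
g_4 [BBRR]  L=[0,1]  R=[3/2,2]  — 5/4
g_5 [BBRRB]  L=[0,1,5/4]  R=[3/2,2]  — 11/8
g_6 [BBRRBR]  L=[0,1,5/4]  R=[11/8,3/2,2]  — 21/16
g_7 [BBRRBRB]  L=[0,1,5/4,21/16]  R=[11/8,3/2,2]  — 43/32
g_8 [BBRRBRBR]  L=[0,1,5/4,21/16]  R=[43/32,11/8,3/2,2]  — 85/64
g_9 [BBRRBRBRB]  L=[0,1,5/4,21/16,85/64]  R=[43/32,11/8,3/2,2]  — 171/128
g_10 [BBRRBRBRBR]  L=[0,1,5/4,21/16,85/64]  R=[171/128,43/32,11/8,3/2,2]  — 341/256
g_11 [BBRRBRBRBRB]  L=[0,1,5/4,21/16,85/64,341/256]  R=[171/128,43/32,11/8,3/2,2]  — 683/512
g_12 [BBRRBRBRBRBB]  L=[0,1,5/4,21/16,85/64,341/256,683/512]  R=[171/128,43/32,11/8,3/2,2]  — 1367/1024
g_13 [BBRRBRBRBRBBB]  L=[0,1,5/4,21/16,85/64,341/256,683/512,1367/1024]  R=[171/128,43/32,11/8,3/2,2]  — 2735/2048
g_14 [BBRRBRBRBRBBBB]  L=[0,1,5/4,21/16,85/64,341/256,683/512,1367/1024,2735/2048]  R=[171/128,43/32,11/8,3/2,2]  — 5471/4096
g_15 [BBRRBRBRBRBBBBB]  L=[0,1,5/4,21/16,85/64,341/256,683/512,1367/1024,2735/2048,5471/4096]  R=[171/128,43/32,11/8,3/2,2]  — 10943/8192

10943/8192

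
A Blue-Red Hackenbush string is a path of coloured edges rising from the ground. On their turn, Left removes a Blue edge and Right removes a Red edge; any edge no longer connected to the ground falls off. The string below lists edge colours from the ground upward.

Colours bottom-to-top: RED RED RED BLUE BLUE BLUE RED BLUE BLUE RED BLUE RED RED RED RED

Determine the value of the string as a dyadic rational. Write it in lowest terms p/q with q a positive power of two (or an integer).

Build g(s[:k]) for k = 1..15, string s = RED RED RED BLUE BLUE BLUE RED BLUE BLUE RED BLUE RED RED RED RED.
step 1: add RED to get R; options L={ ∅ } R={ 0 } — -1
step 2: add RED to get RR; options L={ ∅ } R={ -1; 0 } — -2
step 3: add RED to get RRR; options L={ ∅ } R={ -2; -1; 0 } — -3
step 4: add BLUE to get RRRB; options L={ -3 } R={ -2; -1; 0 } — -5/2
step 5: add BLUE to get RRRBB; options L={ -3; -5/2 } R={ -2; -1; 0 } — -9/4
step 6: add BLUE to get RRRBBB; options L={ -3; -5/2; -9/4 } R={ -2; -1; 0 } — -17/8
step 7: add RED to get RRRBBBR; options L={ -3; -5/2; -9/4 } R={ -17/8; -2; -1; 0 } — -35/16
step 8: add BLUE to get RRRBBBRB; options L={ -3; -5/2; -9/4; -35/16 } R={ -17/8; -2; -1; 0 } — -69/32
step 9: add BLUE to get RRRBBBRBB; options L={ -3; -5/2; -9/4; -35/16; -69/32 } R={ -17/8; -2; -1; 0 } — -137/64
step 10: add RED to get RRRBBBRBBR; options L={ -3; -5/2; -9/4; -35/16; -69/32 } R={ -137/64; -17/8; -2; -1; 0 } — -275/128
step 11: add BLUE to get RRRBBBRBBRB; options L={ -3; -5/2; -9/4; -35/16; -69/32; -275/128 } R={ -137/64; -17/8; -2; -1; 0 } — -549/256
step 12: add RED to get RRRBBBRBBRBR; options L={ -3; -5/2; -9/4; -35/16; -69/32; -275/128 } R={ -549/256; -137/64; -17/8; -2; -1; 0 } — -1099/512
step 13: add RED to get RRRBBBRBBRBRR; options L={ -3; -5/2; -9/4; -35/16; -69/32; -275/128 } R={ -1099/512; -549/256; -137/64; -17/8; -2; -1; 0 } — -2199/1024
step 14: add RED to get RRRBBBRBBRBRRR; options L={ -3; -5/2; -9/4; -35/16; -69/32; -275/128 } R={ -2199/1024; -1099/512; -549/256; -137/64; -17/8; -2; -1; 0 } — -4399/2048
step 15: add RED to get RRRBBBRBBRBRRRR; options L={ -3; -5/2; -9/4; -35/16; -69/32; -275/128 } R={ -4399/2048; -2199/1024; -1099/512; -549/256; -137/64; -17/8; -2; -1; 0 } — -8799/4096

-8799/4096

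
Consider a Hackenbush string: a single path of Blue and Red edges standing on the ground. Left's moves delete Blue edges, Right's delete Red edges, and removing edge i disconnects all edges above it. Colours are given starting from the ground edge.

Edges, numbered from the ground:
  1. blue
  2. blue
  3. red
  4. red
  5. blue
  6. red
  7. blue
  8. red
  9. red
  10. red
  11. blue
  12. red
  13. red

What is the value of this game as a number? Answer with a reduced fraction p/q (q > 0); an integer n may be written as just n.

2697/2048

G_1 [b]  L=[0]  R=[(no moves)]  => 1
G_2 [bb]  L=[0 1]  R=[(no moves)]  => 2
G_3 [bbr]  L=[0 1]  R=[2]  => 3/2
G_4 [bbrr]  L=[0 1]  R=[3/2 2]  => 5/4
G_5 [bbrrb]  L=[0 1 5/4]  R=[3/2 2]  => 11/8
G_6 [bbrrbr]  L=[0 1 5/4]  R=[11/8 3/2 2]  => 21/16
G_7 [bbrrbrb]  L=[0 1 5/4 21/16]  R=[11/8 3/2 2]  => 43/32
G_8 [bbrrbrbr]  L=[0 1 5/4 21/16]  R=[43/32 11/8 3/2 2]  => 85/64
G_9 [bbrrbrbrr]  L=[0 1 5/4 21/16]  R=[85/64 43/32 11/8 3/2 2]  => 169/128
G_10 [bbrrbrbrrr]  L=[0 1 5/4 21/16]  R=[169/128 85/64 43/32 11/8 3/2 2]  => 337/256
G_11 [bbrrbrbrrrb]  L=[0 1 5/4 21/16 337/256]  R=[169/128 85/64 43/32 11/8 3/2 2]  => 675/512
G_12 [bbrrbrbrrrbr]  L=[0 1 5/4 21/16 337/256]  R=[675/512 169/128 85/64 43/32 11/8 3/2 2]  => 1349/1024
G_13 [bbrrbrbrrrbrr]  L=[0 1 5/4 21/16 337/256]  R=[1349/1024 675/512 169/128 85/64 43/32 11/8 3/2 2]  => 2697/2048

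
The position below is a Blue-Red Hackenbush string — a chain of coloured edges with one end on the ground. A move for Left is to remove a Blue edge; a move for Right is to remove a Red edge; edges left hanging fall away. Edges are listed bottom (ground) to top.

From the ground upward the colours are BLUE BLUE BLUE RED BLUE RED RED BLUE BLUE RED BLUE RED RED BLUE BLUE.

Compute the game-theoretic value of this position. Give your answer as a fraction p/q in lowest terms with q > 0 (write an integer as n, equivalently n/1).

10663/4096

Prefix values for BLUE BLUE BLUE RED BLUE RED RED BLUE BLUE RED BLUE RED RED BLUE BLUE via {L|R} + simplicity:
step 1: add BLUE to get B; options L={ 0 } R={ (no moves) } ⇒ 1
step 2: add BLUE to get BB; options L={ 0 1 } R={ (no moves) } ⇒ 2
step 3: add BLUE to get BBB; options L={ 0 1 2 } R={ (no moves) } ⇒ 3
step 4: add RED to get BBBR; options L={ 0 1 2 } R={ 3 } ⇒ 5/2
step 5: add BLUE to get BBBRB; options L={ 0 1 2 5/2 } R={ 3 } ⇒ 11/4
step 6: add RED to get BBBRBR; options L={ 0 1 2 5/2 } R={ 11/4 3 } ⇒ 21/8
step 7: add RED to get BBBRBRR; options L={ 0 1 2 5/2 } R={ 21/8 11/4 3 } ⇒ 41/16
step 8: add BLUE to get BBBRBRRB; options L={ 0 1 2 5/2 41/16 } R={ 21/8 11/4 3 } ⇒ 83/32
step 9: add BLUE to get BBBRBRRBB; options L={ 0 1 2 5/2 41/16 83/32 } R={ 21/8 11/4 3 } ⇒ 167/64
step 10: add RED to get BBBRBRRBBR; options L={ 0 1 2 5/2 41/16 83/32 } R={ 167/64 21/8 11/4 3 } ⇒ 333/128
step 11: add BLUE to get BBBRBRRBBRB; options L={ 0 1 2 5/2 41/16 83/32 333/128 } R={ 167/64 21/8 11/4 3 } ⇒ 667/256
step 12: add RED to get BBBRBRRBBRBR; options L={ 0 1 2 5/2 41/16 83/32 333/128 } R={ 667/256 167/64 21/8 11/4 3 } ⇒ 1333/512
step 13: add RED to get BBBRBRRBBRBRR; options L={ 0 1 2 5/2 41/16 83/32 333/128 } R={ 1333/512 667/256 167/64 21/8 11/4 3 } ⇒ 2665/1024
step 14: add BLUE to get BBBRBRRBBRBRRB; options L={ 0 1 2 5/2 41/16 83/32 333/128 2665/1024 } R={ 1333/512 667/256 167/64 21/8 11/4 3 } ⇒ 5331/2048
step 15: add BLUE to get BBBRBRRBBRBRRBB; options L={ 0 1 2 5/2 41/16 83/32 333/128 2665/1024 5331/2048 } R={ 1333/512 667/256 167/64 21/8 11/4 3 } ⇒ 10663/4096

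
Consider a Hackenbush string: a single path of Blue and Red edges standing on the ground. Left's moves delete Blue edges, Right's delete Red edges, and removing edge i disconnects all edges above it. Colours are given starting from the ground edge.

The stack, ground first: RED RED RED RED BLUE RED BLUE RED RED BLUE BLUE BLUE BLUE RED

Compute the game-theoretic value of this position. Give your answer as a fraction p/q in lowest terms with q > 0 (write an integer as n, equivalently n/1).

-3779/1024

step 1: add RED to get R; options L={ — } R={ 0 } → -1
step 2: add RED to get RR; options L={ — } R={ -1, 0 } → -2
step 3: add RED to get RRR; options L={ — } R={ -2, -1, 0 } → -3
step 4: add RED to get RRRR; options L={ — } R={ -3, -2, -1, 0 } → -4
step 5: add BLUE to get RRRRB; options L={ -4 } R={ -3, -2, -1, 0 } → -7/2
step 6: add RED to get RRRRBR; options L={ -4 } R={ -7/2, -3, -2, -1, 0 } → -15/4
step 7: add BLUE to get RRRRBRB; options L={ -4, -15/4 } R={ -7/2, -3, -2, -1, 0 } → -29/8
step 8: add RED to get RRRRBRBR; options L={ -4, -15/4 } R={ -29/8, -7/2, -3, -2, -1, 0 } → -59/16
step 9: add RED to get RRRRBRBRR; options L={ -4, -15/4 } R={ -59/16, -29/8, -7/2, -3, -2, -1, 0 } → -119/32
step 10: add BLUE to get RRRRBRBRRB; options L={ -4, -15/4, -119/32 } R={ -59/16, -29/8, -7/2, -3, -2, -1, 0 } → -237/64
step 11: add BLUE to get RRRRBRBRRBB; options L={ -4, -15/4, -119/32, -237/64 } R={ -59/16, -29/8, -7/2, -3, -2, -1, 0 } → -473/128
step 12: add BLUE to get RRRRBRBRRBBB; options L={ -4, -15/4, -119/32, -237/64, -473/128 } R={ -59/16, -29/8, -7/2, -3, -2, -1, 0 } → -945/256
step 13: add BLUE to get RRRRBRBRRBBBB; options L={ -4, -15/4, -119/32, -237/64, -473/128, -945/256 } R={ -59/16, -29/8, -7/2, -3, -2, -1, 0 } → -1889/512
step 14: add RED to get RRRRBRBRRBBBBR; options L={ -4, -15/4, -119/32, -237/64, -473/128, -945/256 } R={ -1889/512, -59/16, -29/8, -7/2, -3, -2, -1, 0 } → -3779/1024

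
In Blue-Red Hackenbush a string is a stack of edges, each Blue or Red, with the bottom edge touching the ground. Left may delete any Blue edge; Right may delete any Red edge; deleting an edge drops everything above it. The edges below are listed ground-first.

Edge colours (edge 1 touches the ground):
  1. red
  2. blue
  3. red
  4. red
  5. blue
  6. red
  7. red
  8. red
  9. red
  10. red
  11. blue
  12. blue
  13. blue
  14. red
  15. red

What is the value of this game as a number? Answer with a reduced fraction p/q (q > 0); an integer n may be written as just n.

Prefix values for red blue red red blue red red red red red blue blue blue red red via {L|R} + simplicity:
val(r) = { (no moves) | 0 } → -1
val(rb) = { -1 | 0 } → -1/2
val(rbr) = { -1 | -1/2,0 } → -3/4
val(rbrr) = { -1 | -3/4,-1/2,0 } → -7/8
val(rbrrb) = { -1,-7/8 | -3/4,-1/2,0 } → -13/16
val(rbrrbr) = { -1,-7/8 | -13/16,-3/4,-1/2,0 } → -27/32
val(rbrrbrr) = { -1,-7/8 | -27/32,-13/16,-3/4,-1/2,0 } → -55/64
val(rbrrbrrr) = { -1,-7/8 | -55/64,-27/32,-13/16,-3/4,-1/2,0 } → -111/128
val(rbrrbrrrr) = { -1,-7/8 | -111/128,-55/64,-27/32,-13/16,-3/4,-1/2,0 } → -223/256
val(rbrrbrrrrr) = { -1,-7/8 | -223/256,-111/128,-55/64,-27/32,-13/16,-3/4,-1/2,0 } → -447/512
val(rbrrbrrrrrb) = { -1,-7/8,-447/512 | -223/256,-111/128,-55/64,-27/32,-13/16,-3/4,-1/2,0 } → -893/1024
val(rbrrbrrrrrbb) = { -1,-7/8,-447/512,-893/1024 | -223/256,-111/128,-55/64,-27/32,-13/16,-3/4,-1/2,0 } → -1785/2048
val(rbrrbrrrrrbbb) = { -1,-7/8,-447/512,-893/1024,-1785/2048 | -223/256,-111/128,-55/64,-27/32,-13/16,-3/4,-1/2,0 } → -3569/4096
val(rbrrbrrrrrbbbr) = { -1,-7/8,-447/512,-893/1024,-1785/2048 | -3569/4096,-223/256,-111/128,-55/64,-27/32,-13/16,-3/4,-1/2,0 } → -7139/8192
val(rbrrbrrrrrbbbrr) = { -1,-7/8,-447/512,-893/1024,-1785/2048 | -7139/8192,-3569/4096,-223/256,-111/128,-55/64,-27/32,-13/16,-3/4,-1/2,0 } → -14279/16384

-14279/16384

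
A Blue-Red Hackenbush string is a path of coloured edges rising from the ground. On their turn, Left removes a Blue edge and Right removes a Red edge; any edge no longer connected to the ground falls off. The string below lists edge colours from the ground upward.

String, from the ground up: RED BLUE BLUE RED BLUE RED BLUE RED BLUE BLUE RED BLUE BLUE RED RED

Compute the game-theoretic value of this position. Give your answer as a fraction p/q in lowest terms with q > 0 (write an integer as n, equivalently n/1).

Recurse on prefixes of the 15-edge string RED BLUE BLUE RED BLUE RED BLUE RED BLUE BLUE RED BLUE BLUE RED RED:
R: Left {  }, Right { 0 } -> simplest -1
RB: Left { -1 }, Right { 0 } -> simplest -1/2
RBB: Left { -1,-1/2 }, Right { 0 } -> simplest -1/4
RBBR: Left { -1,-1/2 }, Right { -1/4,0 } -> simplest -3/8
RBBRB: Left { -1,-1/2,-3/8 }, Right { -1/4,0 } -> simplest -5/16
RBBRBR: Left { -1,-1/2,-3/8 }, Right { -5/16,-1/4,0 } -> simplest -11/32
RBBRBRB: Left { -1,-1/2,-3/8,-11/32 }, Right { -5/16,-1/4,0 } -> simplest -21/64
RBBRBRBR: Left { -1,-1/2,-3/8,-11/32 }, Right { -21/64,-5/16,-1/4,0 } -> simplest -43/128
RBBRBRBRB: Left { -1,-1/2,-3/8,-11/32,-43/128 }, Right { -21/64,-5/16,-1/4,0 } -> simplest -85/256
RBBRBRBRBB: Left { -1,-1/2,-3/8,-11/32,-43/128,-85/256 }, Right { -21/64,-5/16,-1/4,0 } -> simplest -169/512
RBBRBRBRBBR: Left { -1,-1/2,-3/8,-11/32,-43/128,-85/256 }, Right { -169/512,-21/64,-5/16,-1/4,0 } -> simplest -339/1024
RBBRBRBRBBRB: Left { -1,-1/2,-3/8,-11/32,-43/128,-85/256,-339/1024 }, Right { -169/512,-21/64,-5/16,-1/4,0 } -> simplest -677/2048
RBBRBRBRBBRBB: Left { -1,-1/2,-3/8,-11/32,-43/128,-85/256,-339/1024,-677/2048 }, Right { -169/512,-21/64,-5/16,-1/4,0 } -> simplest -1353/4096
RBBRBRBRBBRBBR: Left { -1,-1/2,-3/8,-11/32,-43/128,-85/256,-339/1024,-677/2048 }, Right { -1353/4096,-169/512,-21/64,-5/16,-1/4,0 } -> simplest -2707/8192
RBBRBRBRBBRBBRR: Left { -1,-1/2,-3/8,-11/32,-43/128,-85/256,-339/1024,-677/2048 }, Right { -2707/8192,-1353/4096,-169/512,-21/64,-5/16,-1/4,0 } -> simplest -5415/16384

-5415/16384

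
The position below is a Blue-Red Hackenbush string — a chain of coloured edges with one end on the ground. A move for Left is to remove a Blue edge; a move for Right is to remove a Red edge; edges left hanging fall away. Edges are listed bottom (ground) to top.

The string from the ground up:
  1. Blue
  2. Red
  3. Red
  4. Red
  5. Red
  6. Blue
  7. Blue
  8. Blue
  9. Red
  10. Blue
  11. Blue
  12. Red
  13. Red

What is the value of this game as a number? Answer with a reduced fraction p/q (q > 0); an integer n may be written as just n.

Recurse on prefixes of the 13-edge string Blue Red Red Red Red Blue Blue Blue Red Blue Blue Red Red:
v(B) = { 0 | none } -> 1
v(BR) = { 0 | 1 } -> 1/2
v(BRR) = { 0 | 1/2; 1 } -> 1/4
v(BRRR) = { 0 | 1/4; 1/2; 1 } -> 1/8
v(BRRRR) = { 0 | 1/8; 1/4; 1/2; 1 } -> 1/16
v(BRRRRB) = { 0; 1/16 | 1/8; 1/4; 1/2; 1 } -> 3/32
v(BRRRRBB) = { 0; 1/16; 3/32 | 1/8; 1/4; 1/2; 1 } -> 7/64
v(BRRRRBBB) = { 0; 1/16; 3/32; 7/64 | 1/8; 1/4; 1/2; 1 } -> 15/128
v(BRRRRBBBR) = { 0; 1/16; 3/32; 7/64 | 15/128; 1/8; 1/4; 1/2; 1 } -> 29/256
v(BRRRRBBBRB) = { 0; 1/16; 3/32; 7/64; 29/256 | 15/128; 1/8; 1/4; 1/2; 1 } -> 59/512
v(BRRRRBBBRBB) = { 0; 1/16; 3/32; 7/64; 29/256; 59/512 | 15/128; 1/8; 1/4; 1/2; 1 } -> 119/1024
v(BRRRRBBBRBBR) = { 0; 1/16; 3/32; 7/64; 29/256; 59/512 | 119/1024; 15/128; 1/8; 1/4; 1/2; 1 } -> 237/2048
v(BRRRRBBBRBBRR) = { 0; 1/16; 3/32; 7/64; 29/256; 59/512 | 237/2048; 119/1024; 15/128; 1/8; 1/4; 1/2; 1 } -> 473/4096

473/4096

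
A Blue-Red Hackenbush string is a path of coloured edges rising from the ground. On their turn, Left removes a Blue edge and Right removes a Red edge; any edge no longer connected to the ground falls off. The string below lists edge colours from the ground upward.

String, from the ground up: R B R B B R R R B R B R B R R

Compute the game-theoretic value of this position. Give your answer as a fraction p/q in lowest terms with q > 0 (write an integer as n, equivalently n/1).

-10071/16384

edge 1 of 15 (R): { ∅ | 0 } → -1
edge 2 of 15 (B): { -1 | 0 } → -1/2
edge 3 of 15 (R): { -1 | -1/2 0 } → -3/4
edge 4 of 15 (B): { -1 -3/4 | -1/2 0 } → -5/8
edge 5 of 15 (B): { -1 -3/4 -5/8 | -1/2 0 } → -9/16
edge 6 of 15 (R): { -1 -3/4 -5/8 | -9/16 -1/2 0 } → -19/32
edge 7 of 15 (R): { -1 -3/4 -5/8 | -19/32 -9/16 -1/2 0 } → -39/64
edge 8 of 15 (R): { -1 -3/4 -5/8 | -39/64 -19/32 -9/16 -1/2 0 } → -79/128
edge 9 of 15 (B): { -1 -3/4 -5/8 -79/128 | -39/64 -19/32 -9/16 -1/2 0 } → -157/256
edge 10 of 15 (R): { -1 -3/4 -5/8 -79/128 | -157/256 -39/64 -19/32 -9/16 -1/2 0 } → -315/512
edge 11 of 15 (B): { -1 -3/4 -5/8 -79/128 -315/512 | -157/256 -39/64 -19/32 -9/16 -1/2 0 } → -629/1024
edge 12 of 15 (R): { -1 -3/4 -5/8 -79/128 -315/512 | -629/1024 -157/256 -39/64 -19/32 -9/16 -1/2 0 } → -1259/2048
edge 13 of 15 (B): { -1 -3/4 -5/8 -79/128 -315/512 -1259/2048 | -629/1024 -157/256 -39/64 -19/32 -9/16 -1/2 0 } → -2517/4096
edge 14 of 15 (R): { -1 -3/4 -5/8 -79/128 -315/512 -1259/2048 | -2517/4096 -629/1024 -157/256 -39/64 -19/32 -9/16 -1/2 0 } → -5035/8192
edge 15 of 15 (R): { -1 -3/4 -5/8 -79/128 -315/512 -1259/2048 | -5035/8192 -2517/4096 -629/1024 -157/256 -39/64 -19/32 -9/16 -1/2 0 } → -10071/16384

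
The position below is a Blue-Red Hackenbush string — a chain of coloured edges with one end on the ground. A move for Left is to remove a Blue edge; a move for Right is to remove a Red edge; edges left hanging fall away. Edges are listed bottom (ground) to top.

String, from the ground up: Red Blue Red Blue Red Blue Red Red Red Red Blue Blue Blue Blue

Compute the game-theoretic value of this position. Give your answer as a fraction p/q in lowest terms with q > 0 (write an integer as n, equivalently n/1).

-5601/8192

step 1: add Red to get R; options L={  } R={ 0 } => -1
step 2: add Blue to get RB; options L={ -1 } R={ 0 } => -1/2
step 3: add Red to get RBR; options L={ -1 } R={ -1/2 0 } => -3/4
step 4: add Blue to get RBRB; options L={ -1 -3/4 } R={ -1/2 0 } => -5/8
step 5: add Red to get RBRBR; options L={ -1 -3/4 } R={ -5/8 -1/2 0 } => -11/16
step 6: add Blue to get RBRBRB; options L={ -1 -3/4 -11/16 } R={ -5/8 -1/2 0 } => -21/32
step 7: add Red to get RBRBRBR; options L={ -1 -3/4 -11/16 } R={ -21/32 -5/8 -1/2 0 } => -43/64
step 8: add Red to get RBRBRBRR; options L={ -1 -3/4 -11/16 } R={ -43/64 -21/32 -5/8 -1/2 0 } => -87/128
step 9: add Red to get RBRBRBRRR; options L={ -1 -3/4 -11/16 } R={ -87/128 -43/64 -21/32 -5/8 -1/2 0 } => -175/256
step 10: add Red to get RBRBRBRRRR; options L={ -1 -3/4 -11/16 } R={ -175/256 -87/128 -43/64 -21/32 -5/8 -1/2 0 } => -351/512
step 11: add Blue to get RBRBRBRRRRB; options L={ -1 -3/4 -11/16 -351/512 } R={ -175/256 -87/128 -43/64 -21/32 -5/8 -1/2 0 } => -701/1024
step 12: add Blue to get RBRBRBRRRRBB; options L={ -1 -3/4 -11/16 -351/512 -701/1024 } R={ -175/256 -87/128 -43/64 -21/32 -5/8 -1/2 0 } => -1401/2048
step 13: add Blue to get RBRBRBRRRRBBB; options L={ -1 -3/4 -11/16 -351/512 -701/1024 -1401/2048 } R={ -175/256 -87/128 -43/64 -21/32 -5/8 -1/2 0 } => -2801/4096
step 14: add Blue to get RBRBRBRRRRBBBB; options L={ -1 -3/4 -11/16 -351/512 -701/1024 -1401/2048 -2801/4096 } R={ -175/256 -87/128 -43/64 -21/32 -5/8 -1/2 0 } => -5601/8192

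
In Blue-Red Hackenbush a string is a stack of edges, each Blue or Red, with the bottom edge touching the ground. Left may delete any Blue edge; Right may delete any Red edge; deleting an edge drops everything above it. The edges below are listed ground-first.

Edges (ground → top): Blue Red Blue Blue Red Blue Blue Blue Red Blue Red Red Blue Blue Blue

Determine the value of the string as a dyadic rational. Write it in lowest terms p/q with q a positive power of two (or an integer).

G(B) = { 0 | · } -> 1
G(BR) = { 0 | 1 } -> 1/2
G(BRB) = { 0,1/2 | 1 } -> 3/4
G(BRBB) = { 0,1/2,3/4 | 1 } -> 7/8
G(BRBBR) = { 0,1/2,3/4 | 7/8,1 } -> 13/16
G(BRBBRB) = { 0,1/2,3/4,13/16 | 7/8,1 } -> 27/32
G(BRBBRBB) = { 0,1/2,3/4,13/16,27/32 | 7/8,1 } -> 55/64
G(BRBBRBBB) = { 0,1/2,3/4,13/16,27/32,55/64 | 7/8,1 } -> 111/128
G(BRBBRBBBR) = { 0,1/2,3/4,13/16,27/32,55/64 | 111/128,7/8,1 } -> 221/256
G(BRBBRBBBRB) = { 0,1/2,3/4,13/16,27/32,55/64,221/256 | 111/128,7/8,1 } -> 443/512
G(BRBBRBBBRBR) = { 0,1/2,3/4,13/16,27/32,55/64,221/256 | 443/512,111/128,7/8,1 } -> 885/1024
G(BRBBRBBBRBRR) = { 0,1/2,3/4,13/16,27/32,55/64,221/256 | 885/1024,443/512,111/128,7/8,1 } -> 1769/2048
G(BRBBRBBBRBRRB) = { 0,1/2,3/4,13/16,27/32,55/64,221/256,1769/2048 | 885/1024,443/512,111/128,7/8,1 } -> 3539/4096
G(BRBBRBBBRBRRBB) = { 0,1/2,3/4,13/16,27/32,55/64,221/256,1769/2048,3539/4096 | 885/1024,443/512,111/128,7/8,1 } -> 7079/8192
G(BRBBRBBBRBRRBBB) = { 0,1/2,3/4,13/16,27/32,55/64,221/256,1769/2048,3539/4096,7079/8192 | 885/1024,443/512,111/128,7/8,1 } -> 14159/16384

14159/16384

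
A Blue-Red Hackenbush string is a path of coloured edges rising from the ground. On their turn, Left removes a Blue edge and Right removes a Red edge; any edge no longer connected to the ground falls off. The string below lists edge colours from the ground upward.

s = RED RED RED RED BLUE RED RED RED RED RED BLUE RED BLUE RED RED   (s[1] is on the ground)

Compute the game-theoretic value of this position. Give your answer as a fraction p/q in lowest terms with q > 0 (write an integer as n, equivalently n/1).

-8151/2048

Build g(s[:k]) for k = 1..15, string s = RED RED RED RED BLUE RED RED RED RED RED BLUE RED BLUE RED RED.
step 1: add RED to get R; options L={  } R={ 0 } gives -1
step 2: add RED to get RR; options L={  } R={ -1 0 } gives -2
step 3: add RED to get RRR; options L={  } R={ -2 -1 0 } gives -3
step 4: add RED to get RRRR; options L={  } R={ -3 -2 -1 0 } gives -4
step 5: add BLUE to get RRRRB; options L={ -4 } R={ -3 -2 -1 0 } gives -7/2
step 6: add RED to get RRRRBR; options L={ -4 } R={ -7/2 -3 -2 -1 0 } gives -15/4
step 7: add RED to get RRRRBRR; options L={ -4 } R={ -15/4 -7/2 -3 -2 -1 0 } gives -31/8
step 8: add RED to get RRRRBRRR; options L={ -4 } R={ -31/8 -15/4 -7/2 -3 -2 -1 0 } gives -63/16
step 9: add RED to get RRRRBRRRR; options L={ -4 } R={ -63/16 -31/8 -15/4 -7/2 -3 -2 -1 0 } gives -127/32
step 10: add RED to get RRRRBRRRRR; options L={ -4 } R={ -127/32 -63/16 -31/8 -15/4 -7/2 -3 -2 -1 0 } gives -255/64
step 11: add BLUE to get RRRRBRRRRRB; options L={ -4 -255/64 } R={ -127/32 -63/16 -31/8 -15/4 -7/2 -3 -2 -1 0 } gives -509/128
step 12: add RED to get RRRRBRRRRRBR; options L={ -4 -255/64 } R={ -509/128 -127/32 -63/16 -31/8 -15/4 -7/2 -3 -2 -1 0 } gives -1019/256
step 13: add BLUE to get RRRRBRRRRRBRB; options L={ -4 -255/64 -1019/256 } R={ -509/128 -127/32 -63/16 -31/8 -15/4 -7/2 -3 -2 -1 0 } gives -2037/512
step 14: add RED to get RRRRBRRRRRBRBR; options L={ -4 -255/64 -1019/256 } R={ -2037/512 -509/128 -127/32 -63/16 -31/8 -15/4 -7/2 -3 -2 -1 0 } gives -4075/1024
step 15: add RED to get RRRRBRRRRRBRBRR; options L={ -4 -255/64 -1019/256 } R={ -4075/1024 -2037/512 -509/128 -127/32 -63/16 -31/8 -15/4 -7/2 -3 -2 -1 0 } gives -8151/2048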